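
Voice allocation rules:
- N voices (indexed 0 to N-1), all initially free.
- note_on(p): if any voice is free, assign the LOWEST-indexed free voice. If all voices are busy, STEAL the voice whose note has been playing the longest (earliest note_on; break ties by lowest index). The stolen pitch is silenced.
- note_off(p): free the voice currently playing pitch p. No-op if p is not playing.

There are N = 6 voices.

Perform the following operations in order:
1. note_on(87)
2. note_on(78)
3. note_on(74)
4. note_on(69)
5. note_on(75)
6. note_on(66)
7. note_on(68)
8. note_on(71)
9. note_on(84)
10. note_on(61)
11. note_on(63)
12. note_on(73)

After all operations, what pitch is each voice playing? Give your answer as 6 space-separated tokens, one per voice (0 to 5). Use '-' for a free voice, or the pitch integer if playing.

Answer: 68 71 84 61 63 73

Derivation:
Op 1: note_on(87): voice 0 is free -> assigned | voices=[87 - - - - -]
Op 2: note_on(78): voice 1 is free -> assigned | voices=[87 78 - - - -]
Op 3: note_on(74): voice 2 is free -> assigned | voices=[87 78 74 - - -]
Op 4: note_on(69): voice 3 is free -> assigned | voices=[87 78 74 69 - -]
Op 5: note_on(75): voice 4 is free -> assigned | voices=[87 78 74 69 75 -]
Op 6: note_on(66): voice 5 is free -> assigned | voices=[87 78 74 69 75 66]
Op 7: note_on(68): all voices busy, STEAL voice 0 (pitch 87, oldest) -> assign | voices=[68 78 74 69 75 66]
Op 8: note_on(71): all voices busy, STEAL voice 1 (pitch 78, oldest) -> assign | voices=[68 71 74 69 75 66]
Op 9: note_on(84): all voices busy, STEAL voice 2 (pitch 74, oldest) -> assign | voices=[68 71 84 69 75 66]
Op 10: note_on(61): all voices busy, STEAL voice 3 (pitch 69, oldest) -> assign | voices=[68 71 84 61 75 66]
Op 11: note_on(63): all voices busy, STEAL voice 4 (pitch 75, oldest) -> assign | voices=[68 71 84 61 63 66]
Op 12: note_on(73): all voices busy, STEAL voice 5 (pitch 66, oldest) -> assign | voices=[68 71 84 61 63 73]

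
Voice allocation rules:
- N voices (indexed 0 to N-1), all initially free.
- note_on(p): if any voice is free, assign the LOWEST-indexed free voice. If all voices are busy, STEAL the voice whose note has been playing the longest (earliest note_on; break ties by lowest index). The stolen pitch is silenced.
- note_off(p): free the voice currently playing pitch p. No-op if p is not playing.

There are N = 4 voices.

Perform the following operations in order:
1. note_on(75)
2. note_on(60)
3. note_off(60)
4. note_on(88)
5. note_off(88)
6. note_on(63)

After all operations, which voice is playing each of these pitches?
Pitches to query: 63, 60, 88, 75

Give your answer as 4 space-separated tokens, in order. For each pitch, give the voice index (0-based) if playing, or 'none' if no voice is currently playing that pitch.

Answer: 1 none none 0

Derivation:
Op 1: note_on(75): voice 0 is free -> assigned | voices=[75 - - -]
Op 2: note_on(60): voice 1 is free -> assigned | voices=[75 60 - -]
Op 3: note_off(60): free voice 1 | voices=[75 - - -]
Op 4: note_on(88): voice 1 is free -> assigned | voices=[75 88 - -]
Op 5: note_off(88): free voice 1 | voices=[75 - - -]
Op 6: note_on(63): voice 1 is free -> assigned | voices=[75 63 - -]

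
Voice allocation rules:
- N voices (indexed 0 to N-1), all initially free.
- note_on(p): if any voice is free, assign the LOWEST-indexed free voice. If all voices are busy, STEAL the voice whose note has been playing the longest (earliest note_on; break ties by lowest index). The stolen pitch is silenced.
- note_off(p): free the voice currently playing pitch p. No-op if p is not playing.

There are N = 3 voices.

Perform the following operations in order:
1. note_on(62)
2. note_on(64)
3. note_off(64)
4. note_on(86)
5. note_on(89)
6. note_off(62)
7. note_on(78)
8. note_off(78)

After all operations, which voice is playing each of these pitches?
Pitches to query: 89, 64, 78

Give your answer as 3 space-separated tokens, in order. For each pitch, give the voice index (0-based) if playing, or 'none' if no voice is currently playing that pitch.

Answer: 2 none none

Derivation:
Op 1: note_on(62): voice 0 is free -> assigned | voices=[62 - -]
Op 2: note_on(64): voice 1 is free -> assigned | voices=[62 64 -]
Op 3: note_off(64): free voice 1 | voices=[62 - -]
Op 4: note_on(86): voice 1 is free -> assigned | voices=[62 86 -]
Op 5: note_on(89): voice 2 is free -> assigned | voices=[62 86 89]
Op 6: note_off(62): free voice 0 | voices=[- 86 89]
Op 7: note_on(78): voice 0 is free -> assigned | voices=[78 86 89]
Op 8: note_off(78): free voice 0 | voices=[- 86 89]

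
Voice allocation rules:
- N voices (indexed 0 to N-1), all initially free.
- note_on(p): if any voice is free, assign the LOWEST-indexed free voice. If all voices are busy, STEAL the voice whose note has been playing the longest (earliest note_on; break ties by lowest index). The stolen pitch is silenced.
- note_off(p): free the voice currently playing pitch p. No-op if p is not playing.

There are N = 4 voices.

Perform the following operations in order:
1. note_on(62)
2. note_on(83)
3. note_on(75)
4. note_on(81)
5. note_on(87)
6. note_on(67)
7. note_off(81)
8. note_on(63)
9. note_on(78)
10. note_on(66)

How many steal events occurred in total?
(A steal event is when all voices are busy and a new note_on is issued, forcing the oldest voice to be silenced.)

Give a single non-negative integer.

Op 1: note_on(62): voice 0 is free -> assigned | voices=[62 - - -]
Op 2: note_on(83): voice 1 is free -> assigned | voices=[62 83 - -]
Op 3: note_on(75): voice 2 is free -> assigned | voices=[62 83 75 -]
Op 4: note_on(81): voice 3 is free -> assigned | voices=[62 83 75 81]
Op 5: note_on(87): all voices busy, STEAL voice 0 (pitch 62, oldest) -> assign | voices=[87 83 75 81]
Op 6: note_on(67): all voices busy, STEAL voice 1 (pitch 83, oldest) -> assign | voices=[87 67 75 81]
Op 7: note_off(81): free voice 3 | voices=[87 67 75 -]
Op 8: note_on(63): voice 3 is free -> assigned | voices=[87 67 75 63]
Op 9: note_on(78): all voices busy, STEAL voice 2 (pitch 75, oldest) -> assign | voices=[87 67 78 63]
Op 10: note_on(66): all voices busy, STEAL voice 0 (pitch 87, oldest) -> assign | voices=[66 67 78 63]

Answer: 4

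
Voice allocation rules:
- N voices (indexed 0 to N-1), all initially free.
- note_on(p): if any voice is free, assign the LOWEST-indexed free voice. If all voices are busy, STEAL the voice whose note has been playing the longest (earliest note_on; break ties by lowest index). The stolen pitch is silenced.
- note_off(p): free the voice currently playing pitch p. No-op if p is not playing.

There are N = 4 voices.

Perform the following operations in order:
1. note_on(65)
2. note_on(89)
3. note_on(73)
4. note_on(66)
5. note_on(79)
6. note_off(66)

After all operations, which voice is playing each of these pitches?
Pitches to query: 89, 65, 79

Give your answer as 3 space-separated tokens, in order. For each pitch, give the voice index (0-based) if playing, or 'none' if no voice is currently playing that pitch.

Op 1: note_on(65): voice 0 is free -> assigned | voices=[65 - - -]
Op 2: note_on(89): voice 1 is free -> assigned | voices=[65 89 - -]
Op 3: note_on(73): voice 2 is free -> assigned | voices=[65 89 73 -]
Op 4: note_on(66): voice 3 is free -> assigned | voices=[65 89 73 66]
Op 5: note_on(79): all voices busy, STEAL voice 0 (pitch 65, oldest) -> assign | voices=[79 89 73 66]
Op 6: note_off(66): free voice 3 | voices=[79 89 73 -]

Answer: 1 none 0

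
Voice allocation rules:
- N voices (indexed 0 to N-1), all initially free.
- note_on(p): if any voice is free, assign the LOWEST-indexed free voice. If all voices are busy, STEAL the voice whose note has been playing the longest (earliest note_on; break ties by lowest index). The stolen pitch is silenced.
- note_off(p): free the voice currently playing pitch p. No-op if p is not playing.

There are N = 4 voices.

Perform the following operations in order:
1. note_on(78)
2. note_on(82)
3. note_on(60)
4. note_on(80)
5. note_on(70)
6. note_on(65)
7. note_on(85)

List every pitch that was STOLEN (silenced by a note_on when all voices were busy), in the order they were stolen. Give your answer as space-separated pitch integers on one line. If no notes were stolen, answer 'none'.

Op 1: note_on(78): voice 0 is free -> assigned | voices=[78 - - -]
Op 2: note_on(82): voice 1 is free -> assigned | voices=[78 82 - -]
Op 3: note_on(60): voice 2 is free -> assigned | voices=[78 82 60 -]
Op 4: note_on(80): voice 3 is free -> assigned | voices=[78 82 60 80]
Op 5: note_on(70): all voices busy, STEAL voice 0 (pitch 78, oldest) -> assign | voices=[70 82 60 80]
Op 6: note_on(65): all voices busy, STEAL voice 1 (pitch 82, oldest) -> assign | voices=[70 65 60 80]
Op 7: note_on(85): all voices busy, STEAL voice 2 (pitch 60, oldest) -> assign | voices=[70 65 85 80]

Answer: 78 82 60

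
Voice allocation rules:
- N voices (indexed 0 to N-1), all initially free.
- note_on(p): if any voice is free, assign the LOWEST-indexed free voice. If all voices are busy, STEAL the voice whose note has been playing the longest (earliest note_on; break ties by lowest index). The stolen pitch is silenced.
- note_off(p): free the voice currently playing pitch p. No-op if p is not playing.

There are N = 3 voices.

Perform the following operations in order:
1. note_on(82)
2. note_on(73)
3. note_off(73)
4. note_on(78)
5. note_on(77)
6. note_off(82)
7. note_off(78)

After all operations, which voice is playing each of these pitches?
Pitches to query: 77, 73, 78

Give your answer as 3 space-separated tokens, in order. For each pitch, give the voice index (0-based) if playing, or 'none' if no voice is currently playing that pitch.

Answer: 2 none none

Derivation:
Op 1: note_on(82): voice 0 is free -> assigned | voices=[82 - -]
Op 2: note_on(73): voice 1 is free -> assigned | voices=[82 73 -]
Op 3: note_off(73): free voice 1 | voices=[82 - -]
Op 4: note_on(78): voice 1 is free -> assigned | voices=[82 78 -]
Op 5: note_on(77): voice 2 is free -> assigned | voices=[82 78 77]
Op 6: note_off(82): free voice 0 | voices=[- 78 77]
Op 7: note_off(78): free voice 1 | voices=[- - 77]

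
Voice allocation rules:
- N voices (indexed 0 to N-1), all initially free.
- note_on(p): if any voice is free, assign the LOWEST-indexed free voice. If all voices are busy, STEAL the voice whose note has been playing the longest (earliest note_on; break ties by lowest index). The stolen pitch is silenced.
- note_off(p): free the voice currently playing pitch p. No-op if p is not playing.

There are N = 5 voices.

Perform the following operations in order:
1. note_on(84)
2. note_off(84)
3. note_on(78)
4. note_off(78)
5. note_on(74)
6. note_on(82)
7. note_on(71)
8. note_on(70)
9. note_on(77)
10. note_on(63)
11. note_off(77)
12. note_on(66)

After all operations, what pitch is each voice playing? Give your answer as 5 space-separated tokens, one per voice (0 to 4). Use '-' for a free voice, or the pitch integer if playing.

Op 1: note_on(84): voice 0 is free -> assigned | voices=[84 - - - -]
Op 2: note_off(84): free voice 0 | voices=[- - - - -]
Op 3: note_on(78): voice 0 is free -> assigned | voices=[78 - - - -]
Op 4: note_off(78): free voice 0 | voices=[- - - - -]
Op 5: note_on(74): voice 0 is free -> assigned | voices=[74 - - - -]
Op 6: note_on(82): voice 1 is free -> assigned | voices=[74 82 - - -]
Op 7: note_on(71): voice 2 is free -> assigned | voices=[74 82 71 - -]
Op 8: note_on(70): voice 3 is free -> assigned | voices=[74 82 71 70 -]
Op 9: note_on(77): voice 4 is free -> assigned | voices=[74 82 71 70 77]
Op 10: note_on(63): all voices busy, STEAL voice 0 (pitch 74, oldest) -> assign | voices=[63 82 71 70 77]
Op 11: note_off(77): free voice 4 | voices=[63 82 71 70 -]
Op 12: note_on(66): voice 4 is free -> assigned | voices=[63 82 71 70 66]

Answer: 63 82 71 70 66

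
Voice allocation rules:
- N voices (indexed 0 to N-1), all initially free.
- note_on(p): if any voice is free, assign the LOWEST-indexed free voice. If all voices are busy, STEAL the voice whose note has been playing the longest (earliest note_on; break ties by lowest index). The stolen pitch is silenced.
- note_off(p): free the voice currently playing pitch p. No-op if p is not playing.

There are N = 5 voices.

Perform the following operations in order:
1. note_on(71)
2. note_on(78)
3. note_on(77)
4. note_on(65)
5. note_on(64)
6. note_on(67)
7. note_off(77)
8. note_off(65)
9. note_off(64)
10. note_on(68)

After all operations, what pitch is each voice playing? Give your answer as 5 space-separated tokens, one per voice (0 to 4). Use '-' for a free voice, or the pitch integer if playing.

Answer: 67 78 68 - -

Derivation:
Op 1: note_on(71): voice 0 is free -> assigned | voices=[71 - - - -]
Op 2: note_on(78): voice 1 is free -> assigned | voices=[71 78 - - -]
Op 3: note_on(77): voice 2 is free -> assigned | voices=[71 78 77 - -]
Op 4: note_on(65): voice 3 is free -> assigned | voices=[71 78 77 65 -]
Op 5: note_on(64): voice 4 is free -> assigned | voices=[71 78 77 65 64]
Op 6: note_on(67): all voices busy, STEAL voice 0 (pitch 71, oldest) -> assign | voices=[67 78 77 65 64]
Op 7: note_off(77): free voice 2 | voices=[67 78 - 65 64]
Op 8: note_off(65): free voice 3 | voices=[67 78 - - 64]
Op 9: note_off(64): free voice 4 | voices=[67 78 - - -]
Op 10: note_on(68): voice 2 is free -> assigned | voices=[67 78 68 - -]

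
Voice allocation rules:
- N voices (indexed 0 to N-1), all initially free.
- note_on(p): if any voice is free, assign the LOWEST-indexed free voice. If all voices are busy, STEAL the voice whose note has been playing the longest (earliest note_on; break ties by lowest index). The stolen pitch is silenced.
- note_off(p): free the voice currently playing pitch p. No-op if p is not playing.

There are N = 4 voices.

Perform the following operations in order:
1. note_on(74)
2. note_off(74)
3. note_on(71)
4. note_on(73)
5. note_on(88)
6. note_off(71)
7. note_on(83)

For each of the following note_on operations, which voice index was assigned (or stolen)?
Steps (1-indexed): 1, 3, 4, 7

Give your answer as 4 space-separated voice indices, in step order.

Op 1: note_on(74): voice 0 is free -> assigned | voices=[74 - - -]
Op 2: note_off(74): free voice 0 | voices=[- - - -]
Op 3: note_on(71): voice 0 is free -> assigned | voices=[71 - - -]
Op 4: note_on(73): voice 1 is free -> assigned | voices=[71 73 - -]
Op 5: note_on(88): voice 2 is free -> assigned | voices=[71 73 88 -]
Op 6: note_off(71): free voice 0 | voices=[- 73 88 -]
Op 7: note_on(83): voice 0 is free -> assigned | voices=[83 73 88 -]

Answer: 0 0 1 0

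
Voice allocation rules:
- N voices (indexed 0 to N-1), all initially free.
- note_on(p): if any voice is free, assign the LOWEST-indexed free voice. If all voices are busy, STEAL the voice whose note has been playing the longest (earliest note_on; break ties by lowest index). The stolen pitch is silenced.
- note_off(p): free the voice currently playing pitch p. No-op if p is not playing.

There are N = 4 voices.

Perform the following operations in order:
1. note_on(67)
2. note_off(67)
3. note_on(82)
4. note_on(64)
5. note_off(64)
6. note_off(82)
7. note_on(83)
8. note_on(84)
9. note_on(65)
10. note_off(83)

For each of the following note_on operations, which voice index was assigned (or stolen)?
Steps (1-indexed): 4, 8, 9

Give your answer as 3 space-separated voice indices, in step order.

Answer: 1 1 2

Derivation:
Op 1: note_on(67): voice 0 is free -> assigned | voices=[67 - - -]
Op 2: note_off(67): free voice 0 | voices=[- - - -]
Op 3: note_on(82): voice 0 is free -> assigned | voices=[82 - - -]
Op 4: note_on(64): voice 1 is free -> assigned | voices=[82 64 - -]
Op 5: note_off(64): free voice 1 | voices=[82 - - -]
Op 6: note_off(82): free voice 0 | voices=[- - - -]
Op 7: note_on(83): voice 0 is free -> assigned | voices=[83 - - -]
Op 8: note_on(84): voice 1 is free -> assigned | voices=[83 84 - -]
Op 9: note_on(65): voice 2 is free -> assigned | voices=[83 84 65 -]
Op 10: note_off(83): free voice 0 | voices=[- 84 65 -]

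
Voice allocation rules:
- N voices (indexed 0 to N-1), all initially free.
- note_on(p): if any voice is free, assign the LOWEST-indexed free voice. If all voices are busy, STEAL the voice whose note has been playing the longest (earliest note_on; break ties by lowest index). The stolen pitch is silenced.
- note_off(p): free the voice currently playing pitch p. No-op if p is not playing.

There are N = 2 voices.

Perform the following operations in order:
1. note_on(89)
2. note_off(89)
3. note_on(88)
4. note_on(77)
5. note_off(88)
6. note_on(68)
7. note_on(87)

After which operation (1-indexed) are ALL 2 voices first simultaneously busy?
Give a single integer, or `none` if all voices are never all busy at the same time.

Op 1: note_on(89): voice 0 is free -> assigned | voices=[89 -]
Op 2: note_off(89): free voice 0 | voices=[- -]
Op 3: note_on(88): voice 0 is free -> assigned | voices=[88 -]
Op 4: note_on(77): voice 1 is free -> assigned | voices=[88 77]
Op 5: note_off(88): free voice 0 | voices=[- 77]
Op 6: note_on(68): voice 0 is free -> assigned | voices=[68 77]
Op 7: note_on(87): all voices busy, STEAL voice 1 (pitch 77, oldest) -> assign | voices=[68 87]

Answer: 4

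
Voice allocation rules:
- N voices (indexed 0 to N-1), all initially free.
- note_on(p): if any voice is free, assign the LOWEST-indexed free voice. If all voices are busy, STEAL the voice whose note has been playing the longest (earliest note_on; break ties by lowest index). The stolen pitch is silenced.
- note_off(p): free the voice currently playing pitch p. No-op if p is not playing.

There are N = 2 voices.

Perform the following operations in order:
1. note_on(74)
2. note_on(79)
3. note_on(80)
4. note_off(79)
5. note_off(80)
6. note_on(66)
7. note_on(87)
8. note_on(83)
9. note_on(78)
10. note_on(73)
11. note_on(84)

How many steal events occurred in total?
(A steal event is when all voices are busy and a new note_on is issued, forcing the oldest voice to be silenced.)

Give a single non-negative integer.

Op 1: note_on(74): voice 0 is free -> assigned | voices=[74 -]
Op 2: note_on(79): voice 1 is free -> assigned | voices=[74 79]
Op 3: note_on(80): all voices busy, STEAL voice 0 (pitch 74, oldest) -> assign | voices=[80 79]
Op 4: note_off(79): free voice 1 | voices=[80 -]
Op 5: note_off(80): free voice 0 | voices=[- -]
Op 6: note_on(66): voice 0 is free -> assigned | voices=[66 -]
Op 7: note_on(87): voice 1 is free -> assigned | voices=[66 87]
Op 8: note_on(83): all voices busy, STEAL voice 0 (pitch 66, oldest) -> assign | voices=[83 87]
Op 9: note_on(78): all voices busy, STEAL voice 1 (pitch 87, oldest) -> assign | voices=[83 78]
Op 10: note_on(73): all voices busy, STEAL voice 0 (pitch 83, oldest) -> assign | voices=[73 78]
Op 11: note_on(84): all voices busy, STEAL voice 1 (pitch 78, oldest) -> assign | voices=[73 84]

Answer: 5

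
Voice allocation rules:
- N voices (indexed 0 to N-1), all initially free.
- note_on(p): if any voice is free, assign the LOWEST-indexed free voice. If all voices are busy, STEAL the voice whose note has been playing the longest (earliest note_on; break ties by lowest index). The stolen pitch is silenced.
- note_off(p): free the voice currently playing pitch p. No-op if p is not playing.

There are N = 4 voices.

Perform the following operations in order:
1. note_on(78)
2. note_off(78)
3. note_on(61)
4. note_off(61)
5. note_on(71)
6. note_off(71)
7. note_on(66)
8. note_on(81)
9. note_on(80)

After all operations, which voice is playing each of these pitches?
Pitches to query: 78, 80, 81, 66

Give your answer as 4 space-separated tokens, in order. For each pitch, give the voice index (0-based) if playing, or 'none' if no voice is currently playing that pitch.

Op 1: note_on(78): voice 0 is free -> assigned | voices=[78 - - -]
Op 2: note_off(78): free voice 0 | voices=[- - - -]
Op 3: note_on(61): voice 0 is free -> assigned | voices=[61 - - -]
Op 4: note_off(61): free voice 0 | voices=[- - - -]
Op 5: note_on(71): voice 0 is free -> assigned | voices=[71 - - -]
Op 6: note_off(71): free voice 0 | voices=[- - - -]
Op 7: note_on(66): voice 0 is free -> assigned | voices=[66 - - -]
Op 8: note_on(81): voice 1 is free -> assigned | voices=[66 81 - -]
Op 9: note_on(80): voice 2 is free -> assigned | voices=[66 81 80 -]

Answer: none 2 1 0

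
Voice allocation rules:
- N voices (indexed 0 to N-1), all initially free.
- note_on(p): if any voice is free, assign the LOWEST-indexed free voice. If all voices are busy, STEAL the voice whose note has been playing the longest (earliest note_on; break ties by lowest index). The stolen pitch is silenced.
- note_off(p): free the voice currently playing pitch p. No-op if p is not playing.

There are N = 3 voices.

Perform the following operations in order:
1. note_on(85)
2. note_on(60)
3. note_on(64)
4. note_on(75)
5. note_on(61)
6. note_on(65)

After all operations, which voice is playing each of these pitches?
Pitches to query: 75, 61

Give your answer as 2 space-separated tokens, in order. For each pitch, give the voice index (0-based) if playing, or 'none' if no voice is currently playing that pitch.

Op 1: note_on(85): voice 0 is free -> assigned | voices=[85 - -]
Op 2: note_on(60): voice 1 is free -> assigned | voices=[85 60 -]
Op 3: note_on(64): voice 2 is free -> assigned | voices=[85 60 64]
Op 4: note_on(75): all voices busy, STEAL voice 0 (pitch 85, oldest) -> assign | voices=[75 60 64]
Op 5: note_on(61): all voices busy, STEAL voice 1 (pitch 60, oldest) -> assign | voices=[75 61 64]
Op 6: note_on(65): all voices busy, STEAL voice 2 (pitch 64, oldest) -> assign | voices=[75 61 65]

Answer: 0 1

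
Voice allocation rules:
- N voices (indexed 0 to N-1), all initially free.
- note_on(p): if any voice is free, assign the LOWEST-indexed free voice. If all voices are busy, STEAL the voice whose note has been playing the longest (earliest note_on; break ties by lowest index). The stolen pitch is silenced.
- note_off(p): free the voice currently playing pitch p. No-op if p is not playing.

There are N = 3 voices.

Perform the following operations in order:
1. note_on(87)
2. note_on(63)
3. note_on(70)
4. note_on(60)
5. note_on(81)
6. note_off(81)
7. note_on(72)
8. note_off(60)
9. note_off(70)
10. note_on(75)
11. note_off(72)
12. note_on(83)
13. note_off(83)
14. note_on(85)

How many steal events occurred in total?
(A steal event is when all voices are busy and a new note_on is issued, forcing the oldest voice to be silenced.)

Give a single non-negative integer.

Op 1: note_on(87): voice 0 is free -> assigned | voices=[87 - -]
Op 2: note_on(63): voice 1 is free -> assigned | voices=[87 63 -]
Op 3: note_on(70): voice 2 is free -> assigned | voices=[87 63 70]
Op 4: note_on(60): all voices busy, STEAL voice 0 (pitch 87, oldest) -> assign | voices=[60 63 70]
Op 5: note_on(81): all voices busy, STEAL voice 1 (pitch 63, oldest) -> assign | voices=[60 81 70]
Op 6: note_off(81): free voice 1 | voices=[60 - 70]
Op 7: note_on(72): voice 1 is free -> assigned | voices=[60 72 70]
Op 8: note_off(60): free voice 0 | voices=[- 72 70]
Op 9: note_off(70): free voice 2 | voices=[- 72 -]
Op 10: note_on(75): voice 0 is free -> assigned | voices=[75 72 -]
Op 11: note_off(72): free voice 1 | voices=[75 - -]
Op 12: note_on(83): voice 1 is free -> assigned | voices=[75 83 -]
Op 13: note_off(83): free voice 1 | voices=[75 - -]
Op 14: note_on(85): voice 1 is free -> assigned | voices=[75 85 -]

Answer: 2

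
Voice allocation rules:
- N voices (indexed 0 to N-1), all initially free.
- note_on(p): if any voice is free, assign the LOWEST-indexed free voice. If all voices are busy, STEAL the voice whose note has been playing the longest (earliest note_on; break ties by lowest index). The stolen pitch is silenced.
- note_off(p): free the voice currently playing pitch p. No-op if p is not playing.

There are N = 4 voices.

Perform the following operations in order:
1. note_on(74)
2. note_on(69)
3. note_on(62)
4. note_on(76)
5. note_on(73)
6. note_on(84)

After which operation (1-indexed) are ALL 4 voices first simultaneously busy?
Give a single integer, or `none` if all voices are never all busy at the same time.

Op 1: note_on(74): voice 0 is free -> assigned | voices=[74 - - -]
Op 2: note_on(69): voice 1 is free -> assigned | voices=[74 69 - -]
Op 3: note_on(62): voice 2 is free -> assigned | voices=[74 69 62 -]
Op 4: note_on(76): voice 3 is free -> assigned | voices=[74 69 62 76]
Op 5: note_on(73): all voices busy, STEAL voice 0 (pitch 74, oldest) -> assign | voices=[73 69 62 76]
Op 6: note_on(84): all voices busy, STEAL voice 1 (pitch 69, oldest) -> assign | voices=[73 84 62 76]

Answer: 4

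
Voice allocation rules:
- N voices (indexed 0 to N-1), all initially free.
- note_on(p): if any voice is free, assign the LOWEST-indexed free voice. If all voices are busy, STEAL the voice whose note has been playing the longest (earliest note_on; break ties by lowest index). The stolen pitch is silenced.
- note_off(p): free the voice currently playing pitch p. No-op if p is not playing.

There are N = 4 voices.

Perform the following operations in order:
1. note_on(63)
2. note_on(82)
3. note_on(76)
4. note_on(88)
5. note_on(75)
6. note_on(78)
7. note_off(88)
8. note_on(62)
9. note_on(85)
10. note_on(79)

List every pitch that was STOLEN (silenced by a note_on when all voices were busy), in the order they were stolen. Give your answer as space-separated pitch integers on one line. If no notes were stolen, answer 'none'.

Answer: 63 82 76 75

Derivation:
Op 1: note_on(63): voice 0 is free -> assigned | voices=[63 - - -]
Op 2: note_on(82): voice 1 is free -> assigned | voices=[63 82 - -]
Op 3: note_on(76): voice 2 is free -> assigned | voices=[63 82 76 -]
Op 4: note_on(88): voice 3 is free -> assigned | voices=[63 82 76 88]
Op 5: note_on(75): all voices busy, STEAL voice 0 (pitch 63, oldest) -> assign | voices=[75 82 76 88]
Op 6: note_on(78): all voices busy, STEAL voice 1 (pitch 82, oldest) -> assign | voices=[75 78 76 88]
Op 7: note_off(88): free voice 3 | voices=[75 78 76 -]
Op 8: note_on(62): voice 3 is free -> assigned | voices=[75 78 76 62]
Op 9: note_on(85): all voices busy, STEAL voice 2 (pitch 76, oldest) -> assign | voices=[75 78 85 62]
Op 10: note_on(79): all voices busy, STEAL voice 0 (pitch 75, oldest) -> assign | voices=[79 78 85 62]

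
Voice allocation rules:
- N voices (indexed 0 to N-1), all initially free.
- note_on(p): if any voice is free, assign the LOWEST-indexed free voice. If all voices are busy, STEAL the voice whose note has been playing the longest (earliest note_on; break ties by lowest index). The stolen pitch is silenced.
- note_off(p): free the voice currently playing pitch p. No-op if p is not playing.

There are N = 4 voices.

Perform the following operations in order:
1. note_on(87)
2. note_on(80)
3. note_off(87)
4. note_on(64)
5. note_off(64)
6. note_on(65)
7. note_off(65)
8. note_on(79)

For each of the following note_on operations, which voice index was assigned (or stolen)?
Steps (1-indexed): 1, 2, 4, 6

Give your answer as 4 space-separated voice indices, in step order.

Op 1: note_on(87): voice 0 is free -> assigned | voices=[87 - - -]
Op 2: note_on(80): voice 1 is free -> assigned | voices=[87 80 - -]
Op 3: note_off(87): free voice 0 | voices=[- 80 - -]
Op 4: note_on(64): voice 0 is free -> assigned | voices=[64 80 - -]
Op 5: note_off(64): free voice 0 | voices=[- 80 - -]
Op 6: note_on(65): voice 0 is free -> assigned | voices=[65 80 - -]
Op 7: note_off(65): free voice 0 | voices=[- 80 - -]
Op 8: note_on(79): voice 0 is free -> assigned | voices=[79 80 - -]

Answer: 0 1 0 0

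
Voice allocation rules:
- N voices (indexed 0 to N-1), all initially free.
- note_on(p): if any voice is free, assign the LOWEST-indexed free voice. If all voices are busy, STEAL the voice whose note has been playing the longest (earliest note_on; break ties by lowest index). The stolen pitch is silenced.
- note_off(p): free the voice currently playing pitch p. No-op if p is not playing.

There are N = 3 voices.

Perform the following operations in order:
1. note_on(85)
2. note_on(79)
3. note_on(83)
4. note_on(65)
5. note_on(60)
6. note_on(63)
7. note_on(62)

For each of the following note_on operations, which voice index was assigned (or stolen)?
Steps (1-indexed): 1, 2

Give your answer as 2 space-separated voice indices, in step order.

Op 1: note_on(85): voice 0 is free -> assigned | voices=[85 - -]
Op 2: note_on(79): voice 1 is free -> assigned | voices=[85 79 -]
Op 3: note_on(83): voice 2 is free -> assigned | voices=[85 79 83]
Op 4: note_on(65): all voices busy, STEAL voice 0 (pitch 85, oldest) -> assign | voices=[65 79 83]
Op 5: note_on(60): all voices busy, STEAL voice 1 (pitch 79, oldest) -> assign | voices=[65 60 83]
Op 6: note_on(63): all voices busy, STEAL voice 2 (pitch 83, oldest) -> assign | voices=[65 60 63]
Op 7: note_on(62): all voices busy, STEAL voice 0 (pitch 65, oldest) -> assign | voices=[62 60 63]

Answer: 0 1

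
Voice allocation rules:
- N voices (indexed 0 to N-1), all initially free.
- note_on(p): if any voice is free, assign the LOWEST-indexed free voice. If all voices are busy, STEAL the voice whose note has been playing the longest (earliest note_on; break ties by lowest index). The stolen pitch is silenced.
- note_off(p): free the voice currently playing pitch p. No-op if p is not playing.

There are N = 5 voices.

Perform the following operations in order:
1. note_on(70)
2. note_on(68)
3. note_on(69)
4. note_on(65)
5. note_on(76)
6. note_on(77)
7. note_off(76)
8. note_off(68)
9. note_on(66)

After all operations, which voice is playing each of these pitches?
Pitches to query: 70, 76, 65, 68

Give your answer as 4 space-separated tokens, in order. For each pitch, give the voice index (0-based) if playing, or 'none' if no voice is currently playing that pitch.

Op 1: note_on(70): voice 0 is free -> assigned | voices=[70 - - - -]
Op 2: note_on(68): voice 1 is free -> assigned | voices=[70 68 - - -]
Op 3: note_on(69): voice 2 is free -> assigned | voices=[70 68 69 - -]
Op 4: note_on(65): voice 3 is free -> assigned | voices=[70 68 69 65 -]
Op 5: note_on(76): voice 4 is free -> assigned | voices=[70 68 69 65 76]
Op 6: note_on(77): all voices busy, STEAL voice 0 (pitch 70, oldest) -> assign | voices=[77 68 69 65 76]
Op 7: note_off(76): free voice 4 | voices=[77 68 69 65 -]
Op 8: note_off(68): free voice 1 | voices=[77 - 69 65 -]
Op 9: note_on(66): voice 1 is free -> assigned | voices=[77 66 69 65 -]

Answer: none none 3 none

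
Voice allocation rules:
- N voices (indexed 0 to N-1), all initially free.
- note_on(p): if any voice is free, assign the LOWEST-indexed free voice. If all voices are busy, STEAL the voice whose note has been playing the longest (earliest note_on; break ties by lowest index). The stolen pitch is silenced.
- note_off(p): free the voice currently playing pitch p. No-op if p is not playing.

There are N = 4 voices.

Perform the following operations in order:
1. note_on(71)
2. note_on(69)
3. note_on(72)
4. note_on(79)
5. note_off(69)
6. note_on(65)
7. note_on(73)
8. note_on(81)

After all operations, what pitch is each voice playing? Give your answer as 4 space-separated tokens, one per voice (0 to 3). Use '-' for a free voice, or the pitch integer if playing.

Op 1: note_on(71): voice 0 is free -> assigned | voices=[71 - - -]
Op 2: note_on(69): voice 1 is free -> assigned | voices=[71 69 - -]
Op 3: note_on(72): voice 2 is free -> assigned | voices=[71 69 72 -]
Op 4: note_on(79): voice 3 is free -> assigned | voices=[71 69 72 79]
Op 5: note_off(69): free voice 1 | voices=[71 - 72 79]
Op 6: note_on(65): voice 1 is free -> assigned | voices=[71 65 72 79]
Op 7: note_on(73): all voices busy, STEAL voice 0 (pitch 71, oldest) -> assign | voices=[73 65 72 79]
Op 8: note_on(81): all voices busy, STEAL voice 2 (pitch 72, oldest) -> assign | voices=[73 65 81 79]

Answer: 73 65 81 79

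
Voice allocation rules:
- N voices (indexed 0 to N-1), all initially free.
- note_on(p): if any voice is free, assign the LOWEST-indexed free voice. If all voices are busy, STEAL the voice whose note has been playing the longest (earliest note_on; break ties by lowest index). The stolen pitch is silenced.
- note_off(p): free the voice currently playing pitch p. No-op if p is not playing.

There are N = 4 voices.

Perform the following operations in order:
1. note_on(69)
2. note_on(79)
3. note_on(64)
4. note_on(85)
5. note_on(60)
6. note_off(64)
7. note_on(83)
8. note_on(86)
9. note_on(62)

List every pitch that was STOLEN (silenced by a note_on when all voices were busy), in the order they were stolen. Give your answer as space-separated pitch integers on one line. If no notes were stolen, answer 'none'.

Op 1: note_on(69): voice 0 is free -> assigned | voices=[69 - - -]
Op 2: note_on(79): voice 1 is free -> assigned | voices=[69 79 - -]
Op 3: note_on(64): voice 2 is free -> assigned | voices=[69 79 64 -]
Op 4: note_on(85): voice 3 is free -> assigned | voices=[69 79 64 85]
Op 5: note_on(60): all voices busy, STEAL voice 0 (pitch 69, oldest) -> assign | voices=[60 79 64 85]
Op 6: note_off(64): free voice 2 | voices=[60 79 - 85]
Op 7: note_on(83): voice 2 is free -> assigned | voices=[60 79 83 85]
Op 8: note_on(86): all voices busy, STEAL voice 1 (pitch 79, oldest) -> assign | voices=[60 86 83 85]
Op 9: note_on(62): all voices busy, STEAL voice 3 (pitch 85, oldest) -> assign | voices=[60 86 83 62]

Answer: 69 79 85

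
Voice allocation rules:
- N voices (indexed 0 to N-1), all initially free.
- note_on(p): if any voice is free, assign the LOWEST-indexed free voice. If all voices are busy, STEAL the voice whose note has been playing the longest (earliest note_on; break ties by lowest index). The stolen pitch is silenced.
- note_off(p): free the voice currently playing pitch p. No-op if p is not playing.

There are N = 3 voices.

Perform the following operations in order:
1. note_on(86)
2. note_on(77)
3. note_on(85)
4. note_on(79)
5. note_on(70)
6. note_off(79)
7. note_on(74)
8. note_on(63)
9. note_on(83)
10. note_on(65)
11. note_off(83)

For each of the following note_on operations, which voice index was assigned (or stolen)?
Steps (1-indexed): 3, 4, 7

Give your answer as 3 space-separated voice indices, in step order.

Answer: 2 0 0

Derivation:
Op 1: note_on(86): voice 0 is free -> assigned | voices=[86 - -]
Op 2: note_on(77): voice 1 is free -> assigned | voices=[86 77 -]
Op 3: note_on(85): voice 2 is free -> assigned | voices=[86 77 85]
Op 4: note_on(79): all voices busy, STEAL voice 0 (pitch 86, oldest) -> assign | voices=[79 77 85]
Op 5: note_on(70): all voices busy, STEAL voice 1 (pitch 77, oldest) -> assign | voices=[79 70 85]
Op 6: note_off(79): free voice 0 | voices=[- 70 85]
Op 7: note_on(74): voice 0 is free -> assigned | voices=[74 70 85]
Op 8: note_on(63): all voices busy, STEAL voice 2 (pitch 85, oldest) -> assign | voices=[74 70 63]
Op 9: note_on(83): all voices busy, STEAL voice 1 (pitch 70, oldest) -> assign | voices=[74 83 63]
Op 10: note_on(65): all voices busy, STEAL voice 0 (pitch 74, oldest) -> assign | voices=[65 83 63]
Op 11: note_off(83): free voice 1 | voices=[65 - 63]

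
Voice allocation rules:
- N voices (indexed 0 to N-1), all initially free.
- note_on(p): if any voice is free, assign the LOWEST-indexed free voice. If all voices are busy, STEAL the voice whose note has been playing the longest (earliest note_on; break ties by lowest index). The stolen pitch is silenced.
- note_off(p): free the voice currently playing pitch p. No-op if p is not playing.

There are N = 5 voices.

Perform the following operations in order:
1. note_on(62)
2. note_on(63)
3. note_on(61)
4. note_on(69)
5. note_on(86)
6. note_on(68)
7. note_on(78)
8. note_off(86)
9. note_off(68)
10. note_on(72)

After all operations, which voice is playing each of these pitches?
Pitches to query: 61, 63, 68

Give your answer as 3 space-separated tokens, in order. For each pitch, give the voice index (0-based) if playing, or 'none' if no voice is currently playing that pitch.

Answer: 2 none none

Derivation:
Op 1: note_on(62): voice 0 is free -> assigned | voices=[62 - - - -]
Op 2: note_on(63): voice 1 is free -> assigned | voices=[62 63 - - -]
Op 3: note_on(61): voice 2 is free -> assigned | voices=[62 63 61 - -]
Op 4: note_on(69): voice 3 is free -> assigned | voices=[62 63 61 69 -]
Op 5: note_on(86): voice 4 is free -> assigned | voices=[62 63 61 69 86]
Op 6: note_on(68): all voices busy, STEAL voice 0 (pitch 62, oldest) -> assign | voices=[68 63 61 69 86]
Op 7: note_on(78): all voices busy, STEAL voice 1 (pitch 63, oldest) -> assign | voices=[68 78 61 69 86]
Op 8: note_off(86): free voice 4 | voices=[68 78 61 69 -]
Op 9: note_off(68): free voice 0 | voices=[- 78 61 69 -]
Op 10: note_on(72): voice 0 is free -> assigned | voices=[72 78 61 69 -]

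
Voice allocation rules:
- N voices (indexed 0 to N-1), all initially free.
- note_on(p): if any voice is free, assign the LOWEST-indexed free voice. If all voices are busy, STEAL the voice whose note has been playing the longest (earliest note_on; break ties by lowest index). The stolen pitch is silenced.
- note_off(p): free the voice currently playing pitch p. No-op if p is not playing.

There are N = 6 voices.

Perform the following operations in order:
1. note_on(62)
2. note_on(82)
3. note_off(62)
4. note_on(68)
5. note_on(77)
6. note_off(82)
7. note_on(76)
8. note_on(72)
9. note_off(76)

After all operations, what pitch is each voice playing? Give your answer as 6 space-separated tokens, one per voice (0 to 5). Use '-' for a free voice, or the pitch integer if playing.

Answer: 68 - 77 72 - -

Derivation:
Op 1: note_on(62): voice 0 is free -> assigned | voices=[62 - - - - -]
Op 2: note_on(82): voice 1 is free -> assigned | voices=[62 82 - - - -]
Op 3: note_off(62): free voice 0 | voices=[- 82 - - - -]
Op 4: note_on(68): voice 0 is free -> assigned | voices=[68 82 - - - -]
Op 5: note_on(77): voice 2 is free -> assigned | voices=[68 82 77 - - -]
Op 6: note_off(82): free voice 1 | voices=[68 - 77 - - -]
Op 7: note_on(76): voice 1 is free -> assigned | voices=[68 76 77 - - -]
Op 8: note_on(72): voice 3 is free -> assigned | voices=[68 76 77 72 - -]
Op 9: note_off(76): free voice 1 | voices=[68 - 77 72 - -]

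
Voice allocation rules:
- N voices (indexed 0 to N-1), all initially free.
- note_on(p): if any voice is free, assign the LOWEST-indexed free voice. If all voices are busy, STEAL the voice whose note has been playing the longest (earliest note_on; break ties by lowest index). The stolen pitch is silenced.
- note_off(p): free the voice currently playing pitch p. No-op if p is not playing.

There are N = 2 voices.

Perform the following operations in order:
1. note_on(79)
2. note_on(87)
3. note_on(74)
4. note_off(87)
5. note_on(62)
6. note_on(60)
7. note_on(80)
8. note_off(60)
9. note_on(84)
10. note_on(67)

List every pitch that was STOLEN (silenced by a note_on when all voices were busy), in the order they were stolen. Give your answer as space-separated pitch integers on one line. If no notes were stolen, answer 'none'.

Answer: 79 74 62 80

Derivation:
Op 1: note_on(79): voice 0 is free -> assigned | voices=[79 -]
Op 2: note_on(87): voice 1 is free -> assigned | voices=[79 87]
Op 3: note_on(74): all voices busy, STEAL voice 0 (pitch 79, oldest) -> assign | voices=[74 87]
Op 4: note_off(87): free voice 1 | voices=[74 -]
Op 5: note_on(62): voice 1 is free -> assigned | voices=[74 62]
Op 6: note_on(60): all voices busy, STEAL voice 0 (pitch 74, oldest) -> assign | voices=[60 62]
Op 7: note_on(80): all voices busy, STEAL voice 1 (pitch 62, oldest) -> assign | voices=[60 80]
Op 8: note_off(60): free voice 0 | voices=[- 80]
Op 9: note_on(84): voice 0 is free -> assigned | voices=[84 80]
Op 10: note_on(67): all voices busy, STEAL voice 1 (pitch 80, oldest) -> assign | voices=[84 67]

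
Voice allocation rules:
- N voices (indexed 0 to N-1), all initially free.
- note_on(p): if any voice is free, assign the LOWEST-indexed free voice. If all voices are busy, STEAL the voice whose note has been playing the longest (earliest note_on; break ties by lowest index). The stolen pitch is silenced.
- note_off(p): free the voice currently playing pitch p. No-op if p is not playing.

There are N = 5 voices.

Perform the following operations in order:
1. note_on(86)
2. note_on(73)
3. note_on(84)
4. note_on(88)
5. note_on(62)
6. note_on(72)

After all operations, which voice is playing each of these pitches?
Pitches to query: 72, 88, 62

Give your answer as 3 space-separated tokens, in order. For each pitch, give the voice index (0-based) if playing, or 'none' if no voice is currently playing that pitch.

Op 1: note_on(86): voice 0 is free -> assigned | voices=[86 - - - -]
Op 2: note_on(73): voice 1 is free -> assigned | voices=[86 73 - - -]
Op 3: note_on(84): voice 2 is free -> assigned | voices=[86 73 84 - -]
Op 4: note_on(88): voice 3 is free -> assigned | voices=[86 73 84 88 -]
Op 5: note_on(62): voice 4 is free -> assigned | voices=[86 73 84 88 62]
Op 6: note_on(72): all voices busy, STEAL voice 0 (pitch 86, oldest) -> assign | voices=[72 73 84 88 62]

Answer: 0 3 4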